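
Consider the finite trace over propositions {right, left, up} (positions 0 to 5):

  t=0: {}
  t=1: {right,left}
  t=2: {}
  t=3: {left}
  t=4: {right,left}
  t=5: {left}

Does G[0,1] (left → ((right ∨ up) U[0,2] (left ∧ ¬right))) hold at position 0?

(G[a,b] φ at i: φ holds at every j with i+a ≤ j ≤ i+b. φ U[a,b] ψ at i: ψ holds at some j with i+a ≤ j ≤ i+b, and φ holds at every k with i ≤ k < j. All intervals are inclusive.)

Does not hold

Check (left → ((right ∨ up) U[0,2] (left ∧ ¬right))) at every j in [0,1]:
  j=0: antecedent false → ✓
  j=1: antecedent true; consequent fails → ✗
Fails at j=1 → formula fails.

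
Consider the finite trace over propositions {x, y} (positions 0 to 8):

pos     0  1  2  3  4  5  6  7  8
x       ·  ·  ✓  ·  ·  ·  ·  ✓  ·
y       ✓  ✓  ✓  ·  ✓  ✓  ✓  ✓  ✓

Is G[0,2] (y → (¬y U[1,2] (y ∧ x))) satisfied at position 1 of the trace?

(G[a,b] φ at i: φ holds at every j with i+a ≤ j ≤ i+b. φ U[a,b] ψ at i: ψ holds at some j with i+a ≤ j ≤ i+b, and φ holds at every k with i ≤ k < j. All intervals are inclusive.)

Check (y → (¬y U[1,2] (y ∧ x))) at every j in [1,3]:
  j=1: antecedent true; consequent fails → ✗
  j=2: antecedent true; consequent fails → ✗
  j=3: antecedent false → ✓
Fails at j=1 → formula fails.

Does not hold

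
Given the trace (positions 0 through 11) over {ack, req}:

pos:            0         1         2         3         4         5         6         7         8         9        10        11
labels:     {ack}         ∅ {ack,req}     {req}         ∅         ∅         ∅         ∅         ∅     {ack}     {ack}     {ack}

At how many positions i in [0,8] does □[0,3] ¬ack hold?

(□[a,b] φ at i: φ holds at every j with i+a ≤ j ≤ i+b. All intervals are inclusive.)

3

Evaluate at each i in [0,8]:
  i=0: ✗ (fails at j=0)
  i=1: ✗ (fails at j=2)
  i=2: ✗ (fails at j=2)
  i=3: ✓ (all of [3,6])
  i=4: ✓ (all of [4,7])
  i=5: ✓ (all of [5,8])
  i=6: ✗ (fails at j=9)
  i=7: ✗ (fails at j=9)
  i=8: ✗ (fails at j=9)
Positions where it holds: {3, 4, 5} → 3.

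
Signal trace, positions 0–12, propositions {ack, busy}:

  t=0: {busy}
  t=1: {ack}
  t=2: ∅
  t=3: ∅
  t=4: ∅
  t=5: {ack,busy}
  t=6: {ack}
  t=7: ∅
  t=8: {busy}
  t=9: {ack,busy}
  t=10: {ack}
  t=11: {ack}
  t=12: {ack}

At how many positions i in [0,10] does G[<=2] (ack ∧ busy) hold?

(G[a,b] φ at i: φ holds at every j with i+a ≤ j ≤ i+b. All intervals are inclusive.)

0

Evaluate at each i in [0,10]:
  i=0: ✗ (fails at j=0)
  i=1: ✗ (fails at j=1)
  i=2: ✗ (fails at j=2)
  i=3: ✗ (fails at j=3)
  i=4: ✗ (fails at j=4)
  i=5: ✗ (fails at j=6)
  i=6: ✗ (fails at j=6)
  i=7: ✗ (fails at j=7)
  i=8: ✗ (fails at j=8)
  i=9: ✗ (fails at j=10)
  i=10: ✗ (fails at j=10)
Positions where it holds: {} → 0.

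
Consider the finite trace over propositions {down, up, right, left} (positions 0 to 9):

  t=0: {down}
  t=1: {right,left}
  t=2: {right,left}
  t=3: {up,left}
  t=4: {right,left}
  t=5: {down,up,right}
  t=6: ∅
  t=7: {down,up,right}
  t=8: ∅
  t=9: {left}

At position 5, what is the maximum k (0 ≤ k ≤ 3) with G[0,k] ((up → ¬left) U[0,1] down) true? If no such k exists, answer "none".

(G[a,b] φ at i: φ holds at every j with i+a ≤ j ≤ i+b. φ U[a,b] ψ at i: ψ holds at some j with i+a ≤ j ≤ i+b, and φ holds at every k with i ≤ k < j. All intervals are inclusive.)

2

((up → ¬left) U[0,1] down) must hold from j=5 onward; find where it first fails.
  j=5: holds
  j=6: holds
  j=7: holds
  j=8: fails
Holds on [5,7], so largest k = 2.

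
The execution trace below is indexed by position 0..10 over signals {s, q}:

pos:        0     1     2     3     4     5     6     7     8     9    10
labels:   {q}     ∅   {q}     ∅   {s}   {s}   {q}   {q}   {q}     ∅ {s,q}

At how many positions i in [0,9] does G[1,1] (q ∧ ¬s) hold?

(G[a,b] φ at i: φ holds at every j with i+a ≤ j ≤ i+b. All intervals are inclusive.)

Evaluate at each i in [0,9]:
  i=0: ✗ (fails at j=1)
  i=1: ✓ (all of [2,2])
  i=2: ✗ (fails at j=3)
  i=3: ✗ (fails at j=4)
  i=4: ✗ (fails at j=5)
  i=5: ✓ (all of [6,6])
  i=6: ✓ (all of [7,7])
  i=7: ✓ (all of [8,8])
  i=8: ✗ (fails at j=9)
  i=9: ✗ (fails at j=10)
Positions where it holds: {1, 5, 6, 7} → 4.

4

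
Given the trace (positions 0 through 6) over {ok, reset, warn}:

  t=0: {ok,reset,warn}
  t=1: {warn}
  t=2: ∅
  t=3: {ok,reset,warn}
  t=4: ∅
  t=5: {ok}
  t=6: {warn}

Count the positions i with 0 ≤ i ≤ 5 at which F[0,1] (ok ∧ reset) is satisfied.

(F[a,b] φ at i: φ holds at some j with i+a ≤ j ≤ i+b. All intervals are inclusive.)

Evaluate at each i in [0,5]:
  i=0: ✓ (witness j=0)
  i=1: ✗ (none in [1,2])
  i=2: ✓ (witness j=3)
  i=3: ✓ (witness j=3)
  i=4: ✗ (none in [4,5])
  i=5: ✗ (none in [5,6])
Positions where it holds: {0, 2, 3} → 3.

3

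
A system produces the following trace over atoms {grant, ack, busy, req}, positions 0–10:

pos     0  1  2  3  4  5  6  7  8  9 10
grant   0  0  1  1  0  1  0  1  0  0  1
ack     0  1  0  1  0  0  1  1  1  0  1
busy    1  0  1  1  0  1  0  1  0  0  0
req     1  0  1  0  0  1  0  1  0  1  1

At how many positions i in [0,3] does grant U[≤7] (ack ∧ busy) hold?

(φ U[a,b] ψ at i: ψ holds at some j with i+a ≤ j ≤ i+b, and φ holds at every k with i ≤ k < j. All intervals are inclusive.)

Evaluate at each i in [0,3]:
  i=0: ✗ (lhs fails at k=0 before rhs at j=3)
  i=1: ✗ (lhs fails at k=1 before rhs at j=3)
  i=2: ✓ (rhs at j=3; lhs holds on [2,2])
  i=3: ✓ (rhs at j=3)
Positions where it holds: {2, 3} → 2.

2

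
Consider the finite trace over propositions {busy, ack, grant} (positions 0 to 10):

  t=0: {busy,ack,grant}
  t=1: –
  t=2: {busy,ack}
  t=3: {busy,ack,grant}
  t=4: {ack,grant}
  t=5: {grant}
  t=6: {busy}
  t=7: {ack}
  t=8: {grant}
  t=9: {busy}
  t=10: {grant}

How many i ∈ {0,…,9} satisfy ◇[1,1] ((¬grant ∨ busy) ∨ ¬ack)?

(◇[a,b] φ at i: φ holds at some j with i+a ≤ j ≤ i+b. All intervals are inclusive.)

Evaluate at each i in [0,9]:
  i=0: ✓ (witness j=1)
  i=1: ✓ (witness j=2)
  i=2: ✓ (witness j=3)
  i=3: ✗ (none in [4,4])
  i=4: ✓ (witness j=5)
  i=5: ✓ (witness j=6)
  i=6: ✓ (witness j=7)
  i=7: ✓ (witness j=8)
  i=8: ✓ (witness j=9)
  i=9: ✓ (witness j=10)
Positions where it holds: {0, 1, 2, 4, 5, 6, 7, 8, 9} → 9.

9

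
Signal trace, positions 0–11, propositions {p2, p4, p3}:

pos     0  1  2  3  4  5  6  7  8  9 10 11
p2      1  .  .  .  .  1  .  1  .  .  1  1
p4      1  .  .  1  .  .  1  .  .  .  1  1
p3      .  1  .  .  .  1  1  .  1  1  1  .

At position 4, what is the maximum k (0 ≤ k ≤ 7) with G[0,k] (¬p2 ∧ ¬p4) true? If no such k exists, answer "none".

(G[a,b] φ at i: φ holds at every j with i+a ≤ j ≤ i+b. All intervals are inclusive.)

0

(¬p2 ∧ ¬p4) must hold from j=4 onward; find where it first fails.
  j=4: holds
  j=5: fails
Holds on [4,4], so largest k = 0.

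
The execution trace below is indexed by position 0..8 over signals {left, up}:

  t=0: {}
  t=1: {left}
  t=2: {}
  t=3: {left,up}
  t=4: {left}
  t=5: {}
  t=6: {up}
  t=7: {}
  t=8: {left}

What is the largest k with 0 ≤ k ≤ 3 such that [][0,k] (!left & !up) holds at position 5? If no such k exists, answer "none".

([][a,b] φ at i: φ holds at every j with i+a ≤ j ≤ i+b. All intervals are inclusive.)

(!left & !up) must hold from j=5 onward; find where it first fails.
  j=5: holds
  j=6: fails
Holds on [5,5], so largest k = 0.

0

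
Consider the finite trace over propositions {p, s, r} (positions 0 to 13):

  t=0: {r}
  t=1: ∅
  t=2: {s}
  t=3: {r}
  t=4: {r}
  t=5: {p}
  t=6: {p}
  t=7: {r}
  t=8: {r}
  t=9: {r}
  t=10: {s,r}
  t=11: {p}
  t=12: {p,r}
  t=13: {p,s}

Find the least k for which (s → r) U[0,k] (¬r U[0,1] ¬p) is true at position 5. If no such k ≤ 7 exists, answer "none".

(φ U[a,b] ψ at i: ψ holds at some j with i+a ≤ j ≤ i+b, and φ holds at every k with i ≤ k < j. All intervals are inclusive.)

1

Need earliest j ≥ 5 with (¬r U[0,1] ¬p), and (s → r) at every k in [5,j-1].
  j=5: rhs fails.
  j=6: rhs holds; lhs holds on [5,5]. k = 1.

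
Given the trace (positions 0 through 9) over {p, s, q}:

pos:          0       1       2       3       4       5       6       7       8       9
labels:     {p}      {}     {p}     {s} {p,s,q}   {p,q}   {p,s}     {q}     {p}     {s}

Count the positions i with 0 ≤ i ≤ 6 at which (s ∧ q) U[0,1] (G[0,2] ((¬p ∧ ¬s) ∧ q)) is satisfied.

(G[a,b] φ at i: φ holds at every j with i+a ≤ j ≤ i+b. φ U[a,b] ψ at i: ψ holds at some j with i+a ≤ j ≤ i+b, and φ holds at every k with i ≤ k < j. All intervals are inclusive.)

Evaluate at each i in [0,6]:
  i=0: ✗ (no rhs in [0,1])
  i=1: ✗ (no rhs in [1,2])
  i=2: ✗ (no rhs in [2,3])
  i=3: ✗ (no rhs in [3,4])
  i=4: ✗ (no rhs in [4,5])
  i=5: ✗ (no rhs in [5,6])
  i=6: ✗ (no rhs in [6,7])
Positions where it holds: {} → 0.

0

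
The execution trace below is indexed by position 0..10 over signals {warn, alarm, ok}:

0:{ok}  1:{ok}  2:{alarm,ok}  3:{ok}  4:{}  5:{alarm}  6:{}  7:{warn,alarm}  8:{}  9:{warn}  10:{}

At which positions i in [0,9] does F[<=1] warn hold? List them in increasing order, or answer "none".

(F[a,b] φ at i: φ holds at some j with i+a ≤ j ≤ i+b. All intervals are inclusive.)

6, 7, 8, 9

Evaluate at each i in [0,9]:
  i=0: ✗ (none in [0,1])
  i=1: ✗ (none in [1,2])
  i=2: ✗ (none in [2,3])
  i=3: ✗ (none in [3,4])
  i=4: ✗ (none in [4,5])
  i=5: ✗ (none in [5,6])
  i=6: ✓ (witness j=7)
  i=7: ✓ (witness j=7)
  i=8: ✓ (witness j=9)
  i=9: ✓ (witness j=9)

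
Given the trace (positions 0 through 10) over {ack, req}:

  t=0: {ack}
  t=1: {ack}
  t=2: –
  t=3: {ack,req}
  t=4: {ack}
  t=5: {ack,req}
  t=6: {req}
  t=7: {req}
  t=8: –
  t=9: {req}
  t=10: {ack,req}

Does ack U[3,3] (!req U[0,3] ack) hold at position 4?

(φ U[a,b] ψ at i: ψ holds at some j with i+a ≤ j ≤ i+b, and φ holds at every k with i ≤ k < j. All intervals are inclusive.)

No

Need some j in [7,7] with (!req U[0,3] ack), and ack at every k in [4,j-1].
  j=7: (!req U[0,3] ack) — fails.
No j in the window works → until fails.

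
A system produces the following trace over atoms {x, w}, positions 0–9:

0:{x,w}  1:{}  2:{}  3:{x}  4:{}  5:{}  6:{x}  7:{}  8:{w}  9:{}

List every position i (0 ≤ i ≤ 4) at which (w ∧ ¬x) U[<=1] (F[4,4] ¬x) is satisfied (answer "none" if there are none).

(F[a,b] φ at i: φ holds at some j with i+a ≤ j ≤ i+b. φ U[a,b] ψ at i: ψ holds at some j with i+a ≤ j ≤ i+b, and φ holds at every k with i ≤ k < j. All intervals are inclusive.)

Evaluate at each i in [0,4]:
  i=0: ✓ (rhs at j=0)
  i=1: ✓ (rhs at j=1)
  i=2: ✗ (lhs fails at k=2 before rhs at j=3)
  i=3: ✓ (rhs at j=3)
  i=4: ✓ (rhs at j=4)

0, 1, 3, 4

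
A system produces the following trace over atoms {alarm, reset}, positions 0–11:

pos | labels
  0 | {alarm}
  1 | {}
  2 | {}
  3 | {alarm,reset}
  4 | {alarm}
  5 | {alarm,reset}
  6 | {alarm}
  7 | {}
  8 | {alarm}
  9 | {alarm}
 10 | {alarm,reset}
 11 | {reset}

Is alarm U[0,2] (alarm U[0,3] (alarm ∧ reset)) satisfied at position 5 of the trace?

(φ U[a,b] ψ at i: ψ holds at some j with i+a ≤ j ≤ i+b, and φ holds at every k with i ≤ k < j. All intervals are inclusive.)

Holds

Need some j in [5,7] with (alarm U[0,3] (alarm ∧ reset)), and alarm at every k in [5,j-1].
  j=5: (alarm U[0,3] (alarm ∧ reset)) holds; no prefix to check → satisfied.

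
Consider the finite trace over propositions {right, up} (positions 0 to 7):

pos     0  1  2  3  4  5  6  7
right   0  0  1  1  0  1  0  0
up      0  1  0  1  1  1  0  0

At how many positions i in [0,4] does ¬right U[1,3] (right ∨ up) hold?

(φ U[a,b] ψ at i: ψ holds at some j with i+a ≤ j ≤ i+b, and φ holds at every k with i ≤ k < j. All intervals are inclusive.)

Evaluate at each i in [0,4]:
  i=0: ✓ (rhs at j=1; lhs holds on [0,0])
  i=1: ✓ (rhs at j=2; lhs holds on [1,1])
  i=2: ✗ (lhs fails at k=2 before rhs at j=3)
  i=3: ✗ (lhs fails at k=3 before rhs at j=4)
  i=4: ✓ (rhs at j=5; lhs holds on [4,4])
Positions where it holds: {0, 1, 4} → 3.

3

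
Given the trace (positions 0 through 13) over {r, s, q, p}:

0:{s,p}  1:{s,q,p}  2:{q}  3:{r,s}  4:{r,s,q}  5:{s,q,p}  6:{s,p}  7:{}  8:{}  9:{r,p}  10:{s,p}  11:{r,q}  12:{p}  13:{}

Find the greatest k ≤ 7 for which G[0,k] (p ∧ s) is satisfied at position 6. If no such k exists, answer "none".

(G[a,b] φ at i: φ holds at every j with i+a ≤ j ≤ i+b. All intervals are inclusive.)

0

(p ∧ s) must hold from j=6 onward; find where it first fails.
  j=6: holds
  j=7: fails
Holds on [6,6], so largest k = 0.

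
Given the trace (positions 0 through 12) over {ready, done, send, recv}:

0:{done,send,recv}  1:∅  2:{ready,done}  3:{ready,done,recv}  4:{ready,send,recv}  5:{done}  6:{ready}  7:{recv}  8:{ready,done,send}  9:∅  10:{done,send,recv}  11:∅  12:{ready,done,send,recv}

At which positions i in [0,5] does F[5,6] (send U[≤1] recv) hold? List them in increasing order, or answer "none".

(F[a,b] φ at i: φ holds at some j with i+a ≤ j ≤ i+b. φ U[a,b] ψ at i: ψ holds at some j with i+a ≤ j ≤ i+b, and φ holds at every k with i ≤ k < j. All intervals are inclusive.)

Evaluate at each i in [0,5]:
  i=0: ✗ (none in [5,6])
  i=1: ✓ (witness j=7)
  i=2: ✓ (witness j=7)
  i=3: ✗ (none in [8,9])
  i=4: ✓ (witness j=10)
  i=5: ✓ (witness j=10)

1, 2, 4, 5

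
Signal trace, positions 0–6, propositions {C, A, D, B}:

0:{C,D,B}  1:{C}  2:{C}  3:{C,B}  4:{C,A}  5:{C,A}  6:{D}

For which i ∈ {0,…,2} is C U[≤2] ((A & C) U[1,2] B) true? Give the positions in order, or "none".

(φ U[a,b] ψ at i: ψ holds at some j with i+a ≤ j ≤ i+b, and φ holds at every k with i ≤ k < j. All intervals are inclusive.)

Evaluate at each i in [0,2]:
  i=0: ✗ (no rhs in [0,2])
  i=1: ✗ (no rhs in [1,3])
  i=2: ✗ (no rhs in [2,4])

none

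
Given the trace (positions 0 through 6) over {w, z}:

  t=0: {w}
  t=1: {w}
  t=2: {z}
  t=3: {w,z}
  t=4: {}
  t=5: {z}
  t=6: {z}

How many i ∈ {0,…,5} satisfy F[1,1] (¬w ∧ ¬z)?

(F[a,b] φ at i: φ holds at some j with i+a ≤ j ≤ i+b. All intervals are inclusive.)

Evaluate at each i in [0,5]:
  i=0: ✗ (none in [1,1])
  i=1: ✗ (none in [2,2])
  i=2: ✗ (none in [3,3])
  i=3: ✓ (witness j=4)
  i=4: ✗ (none in [5,5])
  i=5: ✗ (none in [6,6])
Positions where it holds: {3} → 1.

1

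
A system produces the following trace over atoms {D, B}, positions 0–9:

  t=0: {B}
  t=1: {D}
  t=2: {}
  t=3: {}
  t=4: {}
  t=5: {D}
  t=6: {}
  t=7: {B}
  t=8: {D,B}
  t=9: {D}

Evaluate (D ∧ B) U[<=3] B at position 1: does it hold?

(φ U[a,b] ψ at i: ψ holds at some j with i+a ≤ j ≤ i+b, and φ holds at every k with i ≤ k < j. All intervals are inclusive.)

Need some j in [1,4] with B, and (D ∧ B) at every k in [1,j-1].
  j=1: B false.
  j=2: B false.
  j=3: B false.
  j=4: B false.
No j in the window works → until fails.

Does not hold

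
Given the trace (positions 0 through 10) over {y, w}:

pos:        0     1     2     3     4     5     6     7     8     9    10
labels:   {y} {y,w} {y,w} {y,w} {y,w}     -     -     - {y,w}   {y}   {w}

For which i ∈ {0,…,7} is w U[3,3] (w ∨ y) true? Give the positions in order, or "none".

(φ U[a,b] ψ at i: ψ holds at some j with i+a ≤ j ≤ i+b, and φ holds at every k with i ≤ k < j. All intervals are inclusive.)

1

Evaluate at each i in [0,7]:
  i=0: ✗ (lhs fails at k=0 before rhs at j=3)
  i=1: ✓ (rhs at j=4; lhs holds on [1,3])
  i=2: ✗ (no rhs in [5,5])
  i=3: ✗ (no rhs in [6,6])
  i=4: ✗ (no rhs in [7,7])
  i=5: ✗ (lhs fails at k=5 before rhs at j=8)
  i=6: ✗ (lhs fails at k=6 before rhs at j=9)
  i=7: ✗ (lhs fails at k=7 before rhs at j=10)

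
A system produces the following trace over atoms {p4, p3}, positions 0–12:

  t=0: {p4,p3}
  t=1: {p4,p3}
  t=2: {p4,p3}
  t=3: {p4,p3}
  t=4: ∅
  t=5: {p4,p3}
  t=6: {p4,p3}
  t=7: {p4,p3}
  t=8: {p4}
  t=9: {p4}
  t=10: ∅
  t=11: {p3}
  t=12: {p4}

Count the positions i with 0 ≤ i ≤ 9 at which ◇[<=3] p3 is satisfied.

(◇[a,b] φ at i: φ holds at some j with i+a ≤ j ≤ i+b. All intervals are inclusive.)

10

Evaluate at each i in [0,9]:
  i=0: ✓ (witness j=0)
  i=1: ✓ (witness j=1)
  i=2: ✓ (witness j=2)
  i=3: ✓ (witness j=3)
  i=4: ✓ (witness j=5)
  i=5: ✓ (witness j=5)
  i=6: ✓ (witness j=6)
  i=7: ✓ (witness j=7)
  i=8: ✓ (witness j=11)
  i=9: ✓ (witness j=11)
Positions where it holds: {0, 1, 2, 3, 4, 5, 6, 7, 8, 9} → 10.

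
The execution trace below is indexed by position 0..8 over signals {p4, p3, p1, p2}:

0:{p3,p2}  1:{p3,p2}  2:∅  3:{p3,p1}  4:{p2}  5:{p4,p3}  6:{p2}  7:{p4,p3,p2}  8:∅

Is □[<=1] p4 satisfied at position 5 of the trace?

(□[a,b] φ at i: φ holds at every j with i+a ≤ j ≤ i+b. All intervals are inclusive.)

Check p4 at every j in [5,6]:
  j=5: true
  j=6: false
Fails at j=6 → formula fails.

False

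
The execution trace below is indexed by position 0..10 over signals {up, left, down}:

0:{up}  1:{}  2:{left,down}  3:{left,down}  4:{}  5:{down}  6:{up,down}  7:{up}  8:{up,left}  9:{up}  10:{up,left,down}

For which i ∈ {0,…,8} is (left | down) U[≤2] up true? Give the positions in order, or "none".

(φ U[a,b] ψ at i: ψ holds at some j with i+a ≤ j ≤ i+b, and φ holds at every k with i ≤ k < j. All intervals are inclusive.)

0, 5, 6, 7, 8

Evaluate at each i in [0,8]:
  i=0: ✓ (rhs at j=0)
  i=1: ✗ (no rhs in [1,3])
  i=2: ✗ (no rhs in [2,4])
  i=3: ✗ (no rhs in [3,5])
  i=4: ✗ (lhs fails at k=4 before rhs at j=6)
  i=5: ✓ (rhs at j=6; lhs holds on [5,5])
  i=6: ✓ (rhs at j=6)
  i=7: ✓ (rhs at j=7)
  i=8: ✓ (rhs at j=8)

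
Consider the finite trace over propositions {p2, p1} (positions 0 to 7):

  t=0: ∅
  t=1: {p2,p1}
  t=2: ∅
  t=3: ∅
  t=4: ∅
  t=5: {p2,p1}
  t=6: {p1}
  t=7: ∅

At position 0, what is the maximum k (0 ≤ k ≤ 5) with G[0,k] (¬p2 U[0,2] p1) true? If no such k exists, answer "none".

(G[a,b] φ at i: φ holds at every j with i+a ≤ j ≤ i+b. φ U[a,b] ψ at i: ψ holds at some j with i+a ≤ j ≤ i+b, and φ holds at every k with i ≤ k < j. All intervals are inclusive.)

1

(¬p2 U[0,2] p1) must hold from j=0 onward; find where it first fails.
  j=0: holds
  j=1: holds
  j=2: fails
Holds on [0,1], so largest k = 1.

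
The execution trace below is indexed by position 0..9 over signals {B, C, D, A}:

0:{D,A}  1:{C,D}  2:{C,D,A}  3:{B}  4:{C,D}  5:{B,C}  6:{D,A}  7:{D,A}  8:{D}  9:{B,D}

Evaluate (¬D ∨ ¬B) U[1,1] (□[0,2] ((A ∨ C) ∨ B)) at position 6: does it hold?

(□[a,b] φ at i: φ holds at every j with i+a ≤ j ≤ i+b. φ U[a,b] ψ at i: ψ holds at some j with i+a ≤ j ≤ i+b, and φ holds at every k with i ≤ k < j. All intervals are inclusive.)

Need some j in [7,7] with □[0,2] ((A ∨ C) ∨ B), and (¬D ∨ ¬B) at every k in [6,j-1].
  j=7: □[0,2] ((A ∨ C) ∨ B) — fails at 8.
No j in the window works → until fails.

False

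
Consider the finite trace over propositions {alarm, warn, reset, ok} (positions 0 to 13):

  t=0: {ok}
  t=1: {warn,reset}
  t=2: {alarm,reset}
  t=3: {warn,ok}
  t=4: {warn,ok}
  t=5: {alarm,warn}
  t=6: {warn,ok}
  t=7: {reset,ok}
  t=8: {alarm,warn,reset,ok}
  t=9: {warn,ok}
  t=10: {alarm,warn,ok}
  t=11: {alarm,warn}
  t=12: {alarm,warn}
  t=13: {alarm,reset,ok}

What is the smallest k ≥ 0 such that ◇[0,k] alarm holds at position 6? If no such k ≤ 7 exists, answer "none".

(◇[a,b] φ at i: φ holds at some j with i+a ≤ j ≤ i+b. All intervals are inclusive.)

2

Scan j = 6,7,… for alarm:
  j=6: fails
  j=7: fails
  j=8: holds
First hit at j=8, so smallest k = 8-6 = 2.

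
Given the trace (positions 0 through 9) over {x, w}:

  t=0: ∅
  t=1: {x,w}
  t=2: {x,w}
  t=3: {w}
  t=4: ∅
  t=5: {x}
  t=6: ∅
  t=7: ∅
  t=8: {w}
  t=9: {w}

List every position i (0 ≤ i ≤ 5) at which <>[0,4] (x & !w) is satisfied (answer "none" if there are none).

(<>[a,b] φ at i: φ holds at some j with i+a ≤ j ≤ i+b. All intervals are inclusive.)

Evaluate at each i in [0,5]:
  i=0: ✗ (none in [0,4])
  i=1: ✓ (witness j=5)
  i=2: ✓ (witness j=5)
  i=3: ✓ (witness j=5)
  i=4: ✓ (witness j=5)
  i=5: ✓ (witness j=5)

1, 2, 3, 4, 5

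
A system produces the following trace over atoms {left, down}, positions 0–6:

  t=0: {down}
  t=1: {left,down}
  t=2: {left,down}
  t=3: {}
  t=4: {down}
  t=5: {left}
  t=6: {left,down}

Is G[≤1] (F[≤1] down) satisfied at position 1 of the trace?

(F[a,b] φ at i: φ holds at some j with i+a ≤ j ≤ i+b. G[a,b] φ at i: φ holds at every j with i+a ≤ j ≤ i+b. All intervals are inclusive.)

Holds

Check F[≤1] down at every j in [1,2]:
  j=1: holds (witness at 1)
  j=2: holds (witness at 2)
All positions satisfy it → formula holds.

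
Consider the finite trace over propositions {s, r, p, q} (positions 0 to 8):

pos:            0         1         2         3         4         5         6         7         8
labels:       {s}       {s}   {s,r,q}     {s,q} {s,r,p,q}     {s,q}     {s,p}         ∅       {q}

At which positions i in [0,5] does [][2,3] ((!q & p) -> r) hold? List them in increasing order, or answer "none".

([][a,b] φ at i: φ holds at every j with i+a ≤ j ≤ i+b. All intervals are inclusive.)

0, 1, 2, 5

Evaluate at each i in [0,5]:
  i=0: ✓ (all of [2,3])
  i=1: ✓ (all of [3,4])
  i=2: ✓ (all of [4,5])
  i=3: ✗ (fails at j=6)
  i=4: ✗ (fails at j=6)
  i=5: ✓ (all of [7,8])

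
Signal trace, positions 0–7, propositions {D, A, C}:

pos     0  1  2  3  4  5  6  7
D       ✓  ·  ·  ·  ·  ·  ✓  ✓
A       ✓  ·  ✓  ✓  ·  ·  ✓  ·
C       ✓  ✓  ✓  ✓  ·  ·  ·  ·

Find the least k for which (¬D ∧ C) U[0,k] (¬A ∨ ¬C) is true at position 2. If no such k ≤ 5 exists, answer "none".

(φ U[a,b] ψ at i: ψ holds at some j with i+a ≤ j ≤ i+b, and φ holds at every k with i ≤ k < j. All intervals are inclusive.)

Need earliest j ≥ 2 with (¬A ∨ ¬C), and (¬D ∧ C) at every k in [2,j-1].
  j=2: rhs fails.
  j=3: rhs fails.
  j=4: rhs holds; lhs holds on [2,3]. k = 2.

2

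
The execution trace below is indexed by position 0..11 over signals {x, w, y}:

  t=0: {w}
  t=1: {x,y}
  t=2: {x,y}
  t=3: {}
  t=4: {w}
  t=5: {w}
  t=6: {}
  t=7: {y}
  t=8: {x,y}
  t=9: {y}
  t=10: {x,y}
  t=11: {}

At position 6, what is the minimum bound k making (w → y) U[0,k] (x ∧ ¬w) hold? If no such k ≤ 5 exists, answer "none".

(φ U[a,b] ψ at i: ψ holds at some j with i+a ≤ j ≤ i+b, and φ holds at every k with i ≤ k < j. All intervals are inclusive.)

2

Need earliest j ≥ 6 with (x ∧ ¬w), and (w → y) at every k in [6,j-1].
  j=6: rhs fails.
  j=7: rhs fails.
  j=8: rhs holds; lhs holds on [6,7]. k = 2.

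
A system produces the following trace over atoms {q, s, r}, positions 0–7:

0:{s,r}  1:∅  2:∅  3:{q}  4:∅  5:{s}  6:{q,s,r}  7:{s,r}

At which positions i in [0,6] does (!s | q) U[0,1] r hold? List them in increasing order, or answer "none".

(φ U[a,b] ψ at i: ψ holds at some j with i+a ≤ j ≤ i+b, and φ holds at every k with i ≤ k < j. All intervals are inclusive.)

0, 6

Evaluate at each i in [0,6]:
  i=0: ✓ (rhs at j=0)
  i=1: ✗ (no rhs in [1,2])
  i=2: ✗ (no rhs in [2,3])
  i=3: ✗ (no rhs in [3,4])
  i=4: ✗ (no rhs in [4,5])
  i=5: ✗ (lhs fails at k=5 before rhs at j=6)
  i=6: ✓ (rhs at j=6)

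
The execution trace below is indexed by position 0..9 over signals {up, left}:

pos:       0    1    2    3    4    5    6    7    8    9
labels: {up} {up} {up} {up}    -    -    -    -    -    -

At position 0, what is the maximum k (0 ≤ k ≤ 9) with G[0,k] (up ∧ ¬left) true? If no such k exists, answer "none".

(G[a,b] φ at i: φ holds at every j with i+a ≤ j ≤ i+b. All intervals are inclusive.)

(up ∧ ¬left) must hold from j=0 onward; find where it first fails.
  j=0: holds
  j=1: holds
  j=2: holds
  j=3: holds
  j=4: fails
Holds on [0,3], so largest k = 3.

3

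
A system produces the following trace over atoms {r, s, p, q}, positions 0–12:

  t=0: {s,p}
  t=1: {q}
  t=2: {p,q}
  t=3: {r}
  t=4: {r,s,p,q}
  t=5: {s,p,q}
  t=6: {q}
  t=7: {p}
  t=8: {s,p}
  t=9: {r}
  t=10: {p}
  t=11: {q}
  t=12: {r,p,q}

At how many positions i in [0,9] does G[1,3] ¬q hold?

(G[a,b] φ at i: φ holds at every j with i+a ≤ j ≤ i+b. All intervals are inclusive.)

Evaluate at each i in [0,9]:
  i=0: ✗ (fails at j=1)
  i=1: ✗ (fails at j=2)
  i=2: ✗ (fails at j=4)
  i=3: ✗ (fails at j=4)
  i=4: ✗ (fails at j=5)
  i=5: ✗ (fails at j=6)
  i=6: ✓ (all of [7,9])
  i=7: ✓ (all of [8,10])
  i=8: ✗ (fails at j=11)
  i=9: ✗ (fails at j=11)
Positions where it holds: {6, 7} → 2.

2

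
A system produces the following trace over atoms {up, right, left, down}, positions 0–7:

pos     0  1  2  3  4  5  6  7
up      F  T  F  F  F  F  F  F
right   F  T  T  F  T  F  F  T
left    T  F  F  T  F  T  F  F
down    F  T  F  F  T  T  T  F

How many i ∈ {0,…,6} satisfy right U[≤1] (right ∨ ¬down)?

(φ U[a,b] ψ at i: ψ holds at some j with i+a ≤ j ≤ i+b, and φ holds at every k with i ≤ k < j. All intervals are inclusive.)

Evaluate at each i in [0,6]:
  i=0: ✓ (rhs at j=0)
  i=1: ✓ (rhs at j=1)
  i=2: ✓ (rhs at j=2)
  i=3: ✓ (rhs at j=3)
  i=4: ✓ (rhs at j=4)
  i=5: ✗ (no rhs in [5,6])
  i=6: ✗ (lhs fails at k=6 before rhs at j=7)
Positions where it holds: {0, 1, 2, 3, 4} → 5.

5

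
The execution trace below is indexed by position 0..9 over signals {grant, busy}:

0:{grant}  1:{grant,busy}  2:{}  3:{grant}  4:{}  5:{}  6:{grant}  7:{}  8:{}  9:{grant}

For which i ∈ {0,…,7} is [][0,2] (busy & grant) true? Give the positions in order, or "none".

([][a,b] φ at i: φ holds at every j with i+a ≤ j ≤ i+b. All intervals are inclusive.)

none

Evaluate at each i in [0,7]:
  i=0: ✗ (fails at j=0)
  i=1: ✗ (fails at j=2)
  i=2: ✗ (fails at j=2)
  i=3: ✗ (fails at j=3)
  i=4: ✗ (fails at j=4)
  i=5: ✗ (fails at j=5)
  i=6: ✗ (fails at j=6)
  i=7: ✗ (fails at j=7)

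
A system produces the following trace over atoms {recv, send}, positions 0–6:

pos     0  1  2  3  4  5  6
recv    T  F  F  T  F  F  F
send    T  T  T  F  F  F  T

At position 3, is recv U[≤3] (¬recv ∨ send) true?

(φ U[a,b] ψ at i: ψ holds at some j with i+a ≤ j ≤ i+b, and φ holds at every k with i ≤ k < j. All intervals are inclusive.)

True

Need some j in [3,6] with (¬recv ∨ send), and recv at every k in [3,j-1].
  j=3: (¬recv ∨ send) false.
  j=4: (¬recv ∨ send) holds; recv holds at every k in [3,3] → satisfied.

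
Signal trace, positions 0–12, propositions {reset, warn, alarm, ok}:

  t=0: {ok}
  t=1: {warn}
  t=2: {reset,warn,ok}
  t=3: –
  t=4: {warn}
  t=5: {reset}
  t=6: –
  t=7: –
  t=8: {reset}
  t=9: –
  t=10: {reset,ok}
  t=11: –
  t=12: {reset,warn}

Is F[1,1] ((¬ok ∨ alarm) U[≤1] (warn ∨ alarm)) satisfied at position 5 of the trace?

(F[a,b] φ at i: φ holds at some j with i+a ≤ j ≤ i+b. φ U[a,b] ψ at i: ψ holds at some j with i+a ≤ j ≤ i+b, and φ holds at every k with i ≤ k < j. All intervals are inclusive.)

False

Check ((¬ok ∨ alarm) U[≤1] (warn ∨ alarm)) at each j in [6,6]:
  j=6: fails
No position in the window satisfies it → formula fails.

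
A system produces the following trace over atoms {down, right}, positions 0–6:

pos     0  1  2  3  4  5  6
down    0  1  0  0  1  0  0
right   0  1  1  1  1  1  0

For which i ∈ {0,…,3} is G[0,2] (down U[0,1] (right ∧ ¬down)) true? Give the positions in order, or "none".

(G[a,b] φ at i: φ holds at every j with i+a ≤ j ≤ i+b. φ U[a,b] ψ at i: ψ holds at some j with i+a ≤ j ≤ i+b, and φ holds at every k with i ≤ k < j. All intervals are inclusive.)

1, 2, 3

Evaluate at each i in [0,3]:
  i=0: ✗ (fails at j=0)
  i=1: ✓ (all of [1,3])
  i=2: ✓ (all of [2,4])
  i=3: ✓ (all of [3,5])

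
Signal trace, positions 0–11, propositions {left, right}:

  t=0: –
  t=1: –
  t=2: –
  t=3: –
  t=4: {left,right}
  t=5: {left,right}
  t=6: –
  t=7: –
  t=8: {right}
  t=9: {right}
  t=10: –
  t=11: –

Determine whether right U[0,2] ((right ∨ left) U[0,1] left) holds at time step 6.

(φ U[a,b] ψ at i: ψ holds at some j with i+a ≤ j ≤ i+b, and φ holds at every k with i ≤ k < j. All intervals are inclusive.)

Need some j in [6,8] with ((right ∨ left) U[0,1] left), and right at every k in [6,j-1].
  j=6: ((right ∨ left) U[0,1] left) — fails.
  j=7: ((right ∨ left) U[0,1] left) — fails.
  j=8: ((right ∨ left) U[0,1] left) — fails.
No j in the window works → until fails.

No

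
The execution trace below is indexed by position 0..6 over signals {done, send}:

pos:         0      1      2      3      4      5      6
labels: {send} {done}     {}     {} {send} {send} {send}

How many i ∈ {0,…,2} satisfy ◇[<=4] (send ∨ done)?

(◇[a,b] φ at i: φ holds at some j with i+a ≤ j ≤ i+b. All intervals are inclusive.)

3

Evaluate at each i in [0,2]:
  i=0: ✓ (witness j=0)
  i=1: ✓ (witness j=1)
  i=2: ✓ (witness j=4)
Positions where it holds: {0, 1, 2} → 3.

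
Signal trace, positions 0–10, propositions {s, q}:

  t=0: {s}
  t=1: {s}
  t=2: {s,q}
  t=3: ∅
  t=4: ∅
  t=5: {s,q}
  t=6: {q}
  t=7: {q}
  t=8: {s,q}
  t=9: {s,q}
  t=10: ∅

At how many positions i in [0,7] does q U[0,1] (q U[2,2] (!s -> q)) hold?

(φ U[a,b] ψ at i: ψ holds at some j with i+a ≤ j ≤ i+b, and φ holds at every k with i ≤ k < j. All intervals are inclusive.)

3

Evaluate at each i in [0,7]:
  i=0: ✗ (no rhs in [0,1])
  i=1: ✗ (no rhs in [1,2])
  i=2: ✗ (no rhs in [2,3])
  i=3: ✗ (no rhs in [3,4])
  i=4: ✗ (lhs fails at k=4 before rhs at j=5)
  i=5: ✓ (rhs at j=5)
  i=6: ✓ (rhs at j=6)
  i=7: ✓ (rhs at j=7)
Positions where it holds: {5, 6, 7} → 3.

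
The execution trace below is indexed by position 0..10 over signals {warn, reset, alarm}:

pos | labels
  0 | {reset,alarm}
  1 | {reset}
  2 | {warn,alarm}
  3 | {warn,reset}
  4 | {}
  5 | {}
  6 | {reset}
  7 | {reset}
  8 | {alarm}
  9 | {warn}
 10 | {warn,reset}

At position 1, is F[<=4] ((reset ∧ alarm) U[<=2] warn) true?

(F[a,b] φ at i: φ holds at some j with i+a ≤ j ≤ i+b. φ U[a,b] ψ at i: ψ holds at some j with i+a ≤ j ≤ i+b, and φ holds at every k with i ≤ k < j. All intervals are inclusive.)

Check ((reset ∧ alarm) U[<=2] warn) at each j in [1,5]:
  j=1: fails
  j=2: holds
  j=3: holds
  j=4: fails
  j=5: fails
Found at j=2 → formula holds.

True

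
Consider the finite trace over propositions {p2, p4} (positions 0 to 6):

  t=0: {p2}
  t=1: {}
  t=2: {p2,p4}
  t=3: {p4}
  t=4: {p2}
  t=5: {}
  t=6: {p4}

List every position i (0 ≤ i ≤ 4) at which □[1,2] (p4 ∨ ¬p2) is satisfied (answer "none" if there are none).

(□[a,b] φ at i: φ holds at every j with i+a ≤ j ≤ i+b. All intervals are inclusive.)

0, 1, 4

Evaluate at each i in [0,4]:
  i=0: ✓ (all of [1,2])
  i=1: ✓ (all of [2,3])
  i=2: ✗ (fails at j=4)
  i=3: ✗ (fails at j=4)
  i=4: ✓ (all of [5,6])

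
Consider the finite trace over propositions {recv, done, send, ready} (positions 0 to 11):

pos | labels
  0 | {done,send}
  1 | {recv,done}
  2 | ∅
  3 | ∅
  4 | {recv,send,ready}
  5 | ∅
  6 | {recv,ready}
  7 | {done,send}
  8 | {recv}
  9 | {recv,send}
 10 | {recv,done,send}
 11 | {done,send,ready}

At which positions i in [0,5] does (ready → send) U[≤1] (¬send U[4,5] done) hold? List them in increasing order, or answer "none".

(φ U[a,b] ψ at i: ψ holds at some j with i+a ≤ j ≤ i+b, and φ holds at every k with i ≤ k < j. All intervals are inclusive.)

none

Evaluate at each i in [0,5]:
  i=0: ✗ (no rhs in [0,1])
  i=1: ✗ (no rhs in [1,2])
  i=2: ✗ (no rhs in [2,3])
  i=3: ✗ (no rhs in [3,4])
  i=4: ✗ (no rhs in [4,5])
  i=5: ✗ (no rhs in [5,6])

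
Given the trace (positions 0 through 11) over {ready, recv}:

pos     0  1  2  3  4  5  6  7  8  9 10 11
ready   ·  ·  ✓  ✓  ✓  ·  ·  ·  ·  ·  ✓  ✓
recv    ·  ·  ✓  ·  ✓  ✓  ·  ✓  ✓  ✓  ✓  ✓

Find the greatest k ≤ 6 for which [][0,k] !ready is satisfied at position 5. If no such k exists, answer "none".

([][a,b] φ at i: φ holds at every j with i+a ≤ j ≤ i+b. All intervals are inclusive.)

4

!ready must hold from j=5 onward; find where it first fails.
  j=5: holds
  j=6: holds
  j=7: holds
  j=8: holds
  j=9: holds
  j=10: fails
Holds on [5,9], so largest k = 4.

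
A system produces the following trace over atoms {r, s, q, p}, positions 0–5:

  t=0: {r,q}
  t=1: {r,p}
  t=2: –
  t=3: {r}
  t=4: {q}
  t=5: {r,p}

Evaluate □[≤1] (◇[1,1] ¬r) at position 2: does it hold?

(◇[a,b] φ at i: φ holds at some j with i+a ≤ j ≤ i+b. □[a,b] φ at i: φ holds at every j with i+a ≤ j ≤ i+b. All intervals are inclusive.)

No

Check ◇[1,1] ¬r at every j in [2,3]:
  j=2: fails (none in [3,3])
  j=3: holds (witness at 4)
Fails at j=2 → formula fails.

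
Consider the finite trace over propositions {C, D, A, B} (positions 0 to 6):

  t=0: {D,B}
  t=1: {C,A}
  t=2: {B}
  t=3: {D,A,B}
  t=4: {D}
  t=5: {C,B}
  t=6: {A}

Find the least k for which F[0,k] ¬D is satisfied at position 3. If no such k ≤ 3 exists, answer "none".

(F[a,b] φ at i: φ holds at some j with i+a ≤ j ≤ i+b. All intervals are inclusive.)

2

Scan j = 3,4,… for ¬D:
  j=3: fails
  j=4: fails
  j=5: holds
First hit at j=5, so smallest k = 5-3 = 2.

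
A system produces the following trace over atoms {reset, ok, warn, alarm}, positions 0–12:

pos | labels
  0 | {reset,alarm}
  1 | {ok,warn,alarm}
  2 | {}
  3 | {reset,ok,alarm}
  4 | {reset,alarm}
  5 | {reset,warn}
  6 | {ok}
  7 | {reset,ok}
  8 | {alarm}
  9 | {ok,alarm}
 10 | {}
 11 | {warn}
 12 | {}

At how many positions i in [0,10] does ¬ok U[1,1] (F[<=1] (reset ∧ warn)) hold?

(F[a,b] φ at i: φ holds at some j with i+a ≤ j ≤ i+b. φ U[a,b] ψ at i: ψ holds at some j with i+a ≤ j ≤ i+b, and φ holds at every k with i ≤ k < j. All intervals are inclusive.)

1

Evaluate at each i in [0,10]:
  i=0: ✗ (no rhs in [1,1])
  i=1: ✗ (no rhs in [2,2])
  i=2: ✗ (no rhs in [3,3])
  i=3: ✗ (lhs fails at k=3 before rhs at j=4)
  i=4: ✓ (rhs at j=5; lhs holds on [4,4])
  i=5: ✗ (no rhs in [6,6])
  i=6: ✗ (no rhs in [7,7])
  i=7: ✗ (no rhs in [8,8])
  i=8: ✗ (no rhs in [9,9])
  i=9: ✗ (no rhs in [10,10])
  i=10: ✗ (no rhs in [11,11])
Positions where it holds: {4} → 1.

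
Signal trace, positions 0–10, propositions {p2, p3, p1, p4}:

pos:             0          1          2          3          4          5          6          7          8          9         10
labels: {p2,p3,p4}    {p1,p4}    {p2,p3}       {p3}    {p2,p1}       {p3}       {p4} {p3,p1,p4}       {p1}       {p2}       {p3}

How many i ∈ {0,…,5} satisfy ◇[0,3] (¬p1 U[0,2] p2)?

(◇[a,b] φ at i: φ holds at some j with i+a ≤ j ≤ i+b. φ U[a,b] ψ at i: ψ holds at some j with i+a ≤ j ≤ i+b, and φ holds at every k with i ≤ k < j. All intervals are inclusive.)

Evaluate at each i in [0,5]:
  i=0: ✓ (witness j=0)
  i=1: ✓ (witness j=2)
  i=2: ✓ (witness j=2)
  i=3: ✓ (witness j=3)
  i=4: ✓ (witness j=4)
  i=5: ✗ (none in [5,8])
Positions where it holds: {0, 1, 2, 3, 4} → 5.

5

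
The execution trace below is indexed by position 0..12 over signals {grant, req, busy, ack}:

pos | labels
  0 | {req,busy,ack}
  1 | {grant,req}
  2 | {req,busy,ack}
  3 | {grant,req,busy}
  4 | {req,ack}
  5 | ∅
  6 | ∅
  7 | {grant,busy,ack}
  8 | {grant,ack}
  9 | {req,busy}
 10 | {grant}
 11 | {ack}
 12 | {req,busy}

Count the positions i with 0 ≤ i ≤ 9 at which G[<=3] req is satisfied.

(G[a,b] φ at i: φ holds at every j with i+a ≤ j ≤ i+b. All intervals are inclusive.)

2

Evaluate at each i in [0,9]:
  i=0: ✓ (all of [0,3])
  i=1: ✓ (all of [1,4])
  i=2: ✗ (fails at j=5)
  i=3: ✗ (fails at j=5)
  i=4: ✗ (fails at j=5)
  i=5: ✗ (fails at j=5)
  i=6: ✗ (fails at j=6)
  i=7: ✗ (fails at j=7)
  i=8: ✗ (fails at j=8)
  i=9: ✗ (fails at j=10)
Positions where it holds: {0, 1} → 2.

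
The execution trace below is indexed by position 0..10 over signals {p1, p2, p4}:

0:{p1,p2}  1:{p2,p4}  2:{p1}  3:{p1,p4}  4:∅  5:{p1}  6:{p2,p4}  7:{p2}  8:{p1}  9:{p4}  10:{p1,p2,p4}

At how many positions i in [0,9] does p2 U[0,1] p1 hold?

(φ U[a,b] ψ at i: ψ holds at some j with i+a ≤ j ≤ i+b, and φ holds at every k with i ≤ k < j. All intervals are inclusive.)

7

Evaluate at each i in [0,9]:
  i=0: ✓ (rhs at j=0)
  i=1: ✓ (rhs at j=2; lhs holds on [1,1])
  i=2: ✓ (rhs at j=2)
  i=3: ✓ (rhs at j=3)
  i=4: ✗ (lhs fails at k=4 before rhs at j=5)
  i=5: ✓ (rhs at j=5)
  i=6: ✗ (no rhs in [6,7])
  i=7: ✓ (rhs at j=8; lhs holds on [7,7])
  i=8: ✓ (rhs at j=8)
  i=9: ✗ (lhs fails at k=9 before rhs at j=10)
Positions where it holds: {0, 1, 2, 3, 5, 7, 8} → 7.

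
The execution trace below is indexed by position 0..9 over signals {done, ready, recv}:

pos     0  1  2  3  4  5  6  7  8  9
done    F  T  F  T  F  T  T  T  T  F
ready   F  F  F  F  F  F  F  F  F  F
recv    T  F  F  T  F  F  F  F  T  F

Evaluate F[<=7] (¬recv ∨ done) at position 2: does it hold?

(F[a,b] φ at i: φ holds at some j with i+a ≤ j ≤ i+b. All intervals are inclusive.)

Yes

Check (¬recv ∨ done) at each j in [2,9]:
  j=2: true
  j=3: true
  j=4: true
  j=5: true
  j=6: true
  j=7: true
  j=8: true
  j=9: true
Found at j=2 → formula holds.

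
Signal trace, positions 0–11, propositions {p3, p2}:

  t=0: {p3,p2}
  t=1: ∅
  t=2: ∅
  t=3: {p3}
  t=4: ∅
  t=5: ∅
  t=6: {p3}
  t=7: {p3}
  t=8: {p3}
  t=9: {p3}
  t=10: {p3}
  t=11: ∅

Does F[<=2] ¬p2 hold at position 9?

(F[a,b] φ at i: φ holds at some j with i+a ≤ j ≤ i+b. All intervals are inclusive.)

Check ¬p2 at each j in [9,11]:
  j=9: true
  j=10: true
  j=11: true
Found at j=9 → formula holds.

True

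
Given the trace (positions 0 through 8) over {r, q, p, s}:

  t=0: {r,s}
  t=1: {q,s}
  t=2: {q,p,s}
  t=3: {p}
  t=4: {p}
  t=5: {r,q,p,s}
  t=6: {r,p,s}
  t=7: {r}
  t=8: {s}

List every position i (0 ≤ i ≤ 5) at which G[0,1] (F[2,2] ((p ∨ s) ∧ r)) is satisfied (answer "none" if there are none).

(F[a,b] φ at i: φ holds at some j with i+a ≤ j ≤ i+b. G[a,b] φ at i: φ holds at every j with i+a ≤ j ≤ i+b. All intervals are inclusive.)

3

Evaluate at each i in [0,5]:
  i=0: ✗ (fails at j=0)
  i=1: ✗ (fails at j=1)
  i=2: ✗ (fails at j=2)
  i=3: ✓ (all of [3,4])
  i=4: ✗ (fails at j=5)
  i=5: ✗ (fails at j=5)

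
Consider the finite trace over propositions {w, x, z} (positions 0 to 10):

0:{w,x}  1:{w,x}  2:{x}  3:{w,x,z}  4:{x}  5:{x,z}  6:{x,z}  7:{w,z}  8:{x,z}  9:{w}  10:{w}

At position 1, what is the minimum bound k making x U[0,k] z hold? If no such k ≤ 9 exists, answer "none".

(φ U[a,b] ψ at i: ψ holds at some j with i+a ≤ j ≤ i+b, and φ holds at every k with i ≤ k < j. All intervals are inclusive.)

2

Need earliest j ≥ 1 with z, and x at every k in [1,j-1].
  j=1: rhs fails.
  j=2: rhs fails.
  j=3: rhs holds; lhs holds on [1,2]. k = 2.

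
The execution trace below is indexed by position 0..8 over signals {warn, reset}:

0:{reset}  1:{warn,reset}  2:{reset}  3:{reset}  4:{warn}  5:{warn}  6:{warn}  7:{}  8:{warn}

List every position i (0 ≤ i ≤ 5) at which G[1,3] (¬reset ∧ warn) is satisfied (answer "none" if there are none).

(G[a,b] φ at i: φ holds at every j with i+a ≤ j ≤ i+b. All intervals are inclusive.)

3

Evaluate at each i in [0,5]:
  i=0: ✗ (fails at j=1)
  i=1: ✗ (fails at j=2)
  i=2: ✗ (fails at j=3)
  i=3: ✓ (all of [4,6])
  i=4: ✗ (fails at j=7)
  i=5: ✗ (fails at j=7)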